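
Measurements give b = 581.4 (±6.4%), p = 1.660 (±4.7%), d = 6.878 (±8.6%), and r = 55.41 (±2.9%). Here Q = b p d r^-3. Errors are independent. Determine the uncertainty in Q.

0.00569

For a monomial Q ∝ b, p, d, r^-3, fractional errors add in quadrature:
  (1·δb/b)² = (1×0.0640)² = 0.00410;  (1·δp/p)² = (1×0.0470)² = 0.00221;  (1·δd/d)² = (1×0.0860)² = 0.00740;  (-3·δr/r)² = (-3×0.0290)² = 0.00757
δQ/Q = √(0.0213) = 0.146
Q = 0.03902, so δQ = 0.146 × 0.03902 = 0.00569.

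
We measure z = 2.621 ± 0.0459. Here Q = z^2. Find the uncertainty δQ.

Each factor contributes (exponent × relative error)² to (δQ/Q)²:
  (2·δz/z)² = (2×0.0175)² = 0.00123
δQ/Q = √(0.00123) = 0.0350
Q = 6.870, so δQ = 0.0350 × 6.870 = 0.241.

0.241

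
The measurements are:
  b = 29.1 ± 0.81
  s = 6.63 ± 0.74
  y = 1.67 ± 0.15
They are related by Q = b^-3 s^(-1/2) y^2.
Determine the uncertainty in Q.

9.05e-06

Since Q is a product/quotient, work with relative uncertainties:
  (-3·δb/b)² = (-3×0.0278)² = 0.00697;  (−½·δs/s)² = (-0.5×0.112)² = 0.00311;  (2·δy/y)² = (2×0.0898)² = 0.0323
δQ/Q = √(0.0424) = 0.206
Q = 4.4e-05, so δQ = 0.206 × 4.4e-05 = 9.05e-06.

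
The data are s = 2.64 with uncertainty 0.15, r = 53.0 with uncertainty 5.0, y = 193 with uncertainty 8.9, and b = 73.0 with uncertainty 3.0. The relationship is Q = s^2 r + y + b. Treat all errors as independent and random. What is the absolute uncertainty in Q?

55.4

Let p = s^2·r = 369. δp/p = √((2·δs/s)² + (1·δr/r)²) = √(0.0129 + 0.00890) = 0.148, so δp = 54.6.
Q = p + y + b: δQ = √(δp² + δy² + δb²) = √(2980 + 79.2 + 9.00) = 55.4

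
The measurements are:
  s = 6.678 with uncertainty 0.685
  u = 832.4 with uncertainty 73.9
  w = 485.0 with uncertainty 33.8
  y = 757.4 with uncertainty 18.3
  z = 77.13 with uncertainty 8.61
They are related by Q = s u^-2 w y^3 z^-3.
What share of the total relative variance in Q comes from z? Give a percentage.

(δQ/Q)² = (1·δs/s)² + (-2·δu/u)² + (1·δw/w)² + (3·δy/y)² + (-3·δz/z)²
  s term: (1×0.103)² = 0.0105
  u term: (-2×0.0888)² = 0.0315
  w term: (1×0.0697)² = 0.00486
  y term: (3×0.0242)² = 0.00525
  z term: (-3×0.112)² = 0.112
Total = 0.164. Share from z = 0.112/0.164 = 0.683.

68.3%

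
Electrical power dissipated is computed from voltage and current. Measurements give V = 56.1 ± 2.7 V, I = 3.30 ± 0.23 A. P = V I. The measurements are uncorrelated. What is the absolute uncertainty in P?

15.7 W

Products/powers → add relative errors in quadrature, weighted by exponent:
  (1·δV/V)² = (1×0.0481)² = 0.00232;  (1·δI/I)² = (1×0.0697)² = 0.00486
δP/P = √(0.00717) = 0.0847
P = 185 W, so δP = 0.0847 × 185 = 15.7 W.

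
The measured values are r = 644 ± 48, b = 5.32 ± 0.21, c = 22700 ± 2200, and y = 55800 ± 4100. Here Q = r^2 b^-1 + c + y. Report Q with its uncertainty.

(1.56 ± 0.129) × 10^5

Let p = r^2·b^-1 = 78000. δp/p = √((2·δr/r)² + (-1·δb/b)²) = √(0.0222 + 0.00156) = 0.154, so δp = 12000.
Q = p + c + y: δQ = √(δp² + δc² + δy²) = √(1.45e+08 + 4.84e+06 + 1.68e+07) = 12900
Q = 1.56e+05.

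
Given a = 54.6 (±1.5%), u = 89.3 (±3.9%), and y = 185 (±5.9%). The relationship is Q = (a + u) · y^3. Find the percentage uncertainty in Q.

Let w = a + u = 144. δw = √(δa² + δu²) = √(0.671 + 12.1) = 3.58, so δw/w = 0.0249.
Q is then a monomial in w, y:
δQ/Q = √((δw/w)² + (3·δy/y)²) = √(0.000618 + 0.0313) = 0.179

17.9%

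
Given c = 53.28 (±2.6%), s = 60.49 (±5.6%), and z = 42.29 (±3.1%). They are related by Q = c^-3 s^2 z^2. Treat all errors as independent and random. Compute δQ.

For a monomial Q ∝ c^-3, s^2, z^2, fractional errors add in quadrature:
  (-3·δc/c)² = (-3×0.0260)² = 0.00608;  (2·δs/s)² = (2×0.0560)² = 0.0125;  (2·δz/z)² = (2×0.0310)² = 0.00384
δQ/Q = √(0.0225) = 0.150
Q = 43.27, so δQ = 0.150 × 43.27 = 6.49.

6.49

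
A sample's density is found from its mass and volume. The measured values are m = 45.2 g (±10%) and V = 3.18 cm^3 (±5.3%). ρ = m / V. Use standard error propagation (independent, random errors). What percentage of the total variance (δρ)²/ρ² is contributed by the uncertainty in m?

(δρ/ρ)² = (1·δm/m)² + (-1·δV/V)²
  m term: (1×0.100)² = 0.0100
  V term: (-1×0.0530)² = 0.00281
Total = 0.0128. Share from m = 0.0100/0.0128 = 0.781.

78.1%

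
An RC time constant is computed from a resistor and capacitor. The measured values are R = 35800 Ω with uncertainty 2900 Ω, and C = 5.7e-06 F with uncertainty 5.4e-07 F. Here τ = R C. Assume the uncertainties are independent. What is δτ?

Relative error in a monomial: (δτ/τ)² = Σ (nᵢ · δxᵢ/xᵢ)².
  (1·δR/R)² = (1×0.0810)² = 0.00656;  (1·δC/C)² = (1×0.0947)² = 0.00898
δτ/τ = √(0.0155) = 0.125
τ = 0.204 s, so δτ = 0.125 × 0.204 = 0.0254 s.

0.0254 s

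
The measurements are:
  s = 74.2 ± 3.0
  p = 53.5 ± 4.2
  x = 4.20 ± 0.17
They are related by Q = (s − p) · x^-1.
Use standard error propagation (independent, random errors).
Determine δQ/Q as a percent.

25.3%

Let u = s − p = 20.7. δu = √(δs² + δp²) = √(9.00 + 17.6) = 5.16, so δu/u = 0.249.
Q is then a monomial in u, x:
δQ/Q = √((δu/u)² + (-1·δx/x)²) = √(0.0622 + 0.00164) = 0.253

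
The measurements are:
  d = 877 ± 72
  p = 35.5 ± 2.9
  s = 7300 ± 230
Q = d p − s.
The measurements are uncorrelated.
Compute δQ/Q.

0.152

Let w = d·p = 31100. δw/w = √((1·δd/d)² + (1·δp/p)²) = √(0.00674 + 0.00667) = 0.116, so δw = 3610.
Q = w − s: δQ = √(δw² + δs²) = √(1.3e+07 + 52900) = 3610
Q = 23800, so δQ/Q = 3610/23800 = 0.152.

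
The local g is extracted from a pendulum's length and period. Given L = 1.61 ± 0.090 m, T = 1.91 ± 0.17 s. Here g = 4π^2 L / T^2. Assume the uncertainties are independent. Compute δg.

3.25 m/s^2

g is a product of powers, so relative uncertainties combine in quadrature:
  (1·δL/L)² = (1×0.0559)² = 0.00312;  (-2·δT/T)² = (-2×0.0890)² = 0.0317
δg/g = √(0.0348) = 0.187
g = 17.4 m/s^2, so δg = 0.187 × 17.4 = 3.25 m/s^2.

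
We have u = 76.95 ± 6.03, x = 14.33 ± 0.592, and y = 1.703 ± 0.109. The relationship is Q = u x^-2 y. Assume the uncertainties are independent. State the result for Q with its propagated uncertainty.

0.6382 ± 0.0834

For a monomial Q ∝ u, x^-2, y, fractional errors add in quadrature:
  (1·δu/u)² = (1×0.0784)² = 0.00614;  (-2·δx/x)² = (-2×0.0413)² = 0.00683;  (1·δy/y)² = (1×0.0640)² = 0.00410
δQ/Q = √(0.0171) = 0.131
Q = 0.6382, so δQ = 0.131 × 0.6382 = 0.0834.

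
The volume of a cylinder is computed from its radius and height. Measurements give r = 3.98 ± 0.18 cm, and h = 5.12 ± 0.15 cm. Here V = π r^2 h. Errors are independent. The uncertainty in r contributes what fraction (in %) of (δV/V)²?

90.5%

(δV/V)² = (2·δr/r)² + (1·δh/h)²
  r term: (2×0.0452)² = 0.00818
  h term: (1×0.0293)² = 0.000858
Total = 0.00904. Share from r = 0.00818/0.00904 = 0.905.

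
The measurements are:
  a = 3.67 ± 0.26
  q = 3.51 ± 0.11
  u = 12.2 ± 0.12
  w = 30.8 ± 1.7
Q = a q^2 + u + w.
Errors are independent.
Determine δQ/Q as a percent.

5.22%

Let p = a·q^2 = 45.2. δp/p = √((1·δa/a)² + (2·δq/q)²) = √(0.00502 + 0.00393) = 0.0946, so δp = 4.28.
Q = p + u + w: δQ = √(δp² + δu² + δw²) = √(18.3 + 0.0144 + 2.89) = 4.60
Q = 88.2, so δQ/Q = 4.60/88.2 = 0.0522.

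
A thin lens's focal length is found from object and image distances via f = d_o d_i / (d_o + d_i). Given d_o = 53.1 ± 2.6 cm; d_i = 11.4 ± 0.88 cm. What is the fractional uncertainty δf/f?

0.0641

∂f/∂d_o = (d_i/(d_o+d_i))² = 0.0312;  ∂f/∂d_i = (d_o/(d_o+d_i))² = 0.678
δf = √((∂f/∂d_o · δd_o)² + (∂f/∂d_i · δd_i)²) = √(0.00660 + 0.356) = 0.602 cm
f = 9.39 cm, so δf/f = 0.602/9.39 = 0.0641.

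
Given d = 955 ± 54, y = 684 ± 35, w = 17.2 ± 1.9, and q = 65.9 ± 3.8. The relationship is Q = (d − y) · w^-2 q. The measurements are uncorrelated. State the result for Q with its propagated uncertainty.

60.4 ± 19.9

Let u = d − y = 271. δu = √(δd² + δy²) = √(2920 + 1220) = 64.4, so δu/u = 0.237.
Q is then a monomial in u, w, q:
δQ/Q = √((δu/u)² + (-2·δw/w)² + (1·δq/q)²) = √(0.0564 + 0.0488 + 0.00333) = 0.329
Q = 60.4, so δQ = 0.329 × 60.4 = 19.9.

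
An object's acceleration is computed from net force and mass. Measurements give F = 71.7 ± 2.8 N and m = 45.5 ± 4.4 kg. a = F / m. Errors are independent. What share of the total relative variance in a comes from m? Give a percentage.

(δa/a)² = (1·δF/F)² + (-1·δm/m)²
  F term: (1×0.0391)² = 0.00153
  m term: (-1×0.0967)² = 0.00935
Total = 0.0109. Share from m = 0.00935/0.0109 = 0.860.

86.0%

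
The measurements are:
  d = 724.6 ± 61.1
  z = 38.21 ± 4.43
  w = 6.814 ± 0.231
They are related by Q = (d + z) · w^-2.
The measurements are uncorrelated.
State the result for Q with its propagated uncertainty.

Let u = d + z = 762.8. δu = √(δd² + δz²) = √(3730 + 19.6) = 61.3, so δu/u = 0.0803.
Q is then a monomial in u, w:
δQ/Q = √((δu/u)² + (-2·δw/w)²) = √(0.00645 + 0.00460) = 0.105
Q = 16.43, so δQ = 0.105 × 16.43 = 1.73.

16.43 ± 1.73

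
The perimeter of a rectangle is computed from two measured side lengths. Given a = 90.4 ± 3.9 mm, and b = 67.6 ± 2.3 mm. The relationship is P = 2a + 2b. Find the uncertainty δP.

9.06 mm

Absolute uncertainties add in quadrature for a linear combination:
  (2·δa)² = 60.8;  (2·δb)² = 21.2
δP = √(82.0) = 9.06 mm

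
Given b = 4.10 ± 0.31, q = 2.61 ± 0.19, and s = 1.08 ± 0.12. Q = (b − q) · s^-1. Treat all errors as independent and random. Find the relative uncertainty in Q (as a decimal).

Let u = b − q = 1.49. δu = √(δb² + δq²) = √(0.0961 + 0.0361) = 0.364, so δu/u = 0.244.
Q is then a monomial in u, s:
δQ/Q = √((δu/u)² + (-1·δs/s)²) = √(0.0595 + 0.0123) = 0.268

0.268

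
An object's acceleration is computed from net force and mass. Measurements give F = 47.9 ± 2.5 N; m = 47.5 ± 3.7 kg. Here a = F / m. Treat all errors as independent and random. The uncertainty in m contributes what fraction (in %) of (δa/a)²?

69.0%

(δa/a)² = (1·δF/F)² + (-1·δm/m)²
  F term: (1×0.0522)² = 0.00272
  m term: (-1×0.0779)² = 0.00607
Total = 0.00879. Share from m = 0.00607/0.00879 = 0.690.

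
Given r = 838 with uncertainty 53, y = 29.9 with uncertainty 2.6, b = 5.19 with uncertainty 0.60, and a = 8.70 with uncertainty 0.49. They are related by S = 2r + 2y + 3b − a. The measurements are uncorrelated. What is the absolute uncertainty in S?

106

Sums and differences: (δS)² = Σ (cᵢ δxᵢ)².
  (2·δr)² = 11200;  (2·δy)² = 27.0;  (3·δb)² = 3.24;  (δa)² = 0.240
δS = √(11300) = 106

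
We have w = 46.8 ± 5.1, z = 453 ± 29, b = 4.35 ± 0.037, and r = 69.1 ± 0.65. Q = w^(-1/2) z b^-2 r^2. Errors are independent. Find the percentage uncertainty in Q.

8.78%

Q is a product of powers, so relative uncertainties combine in quadrature:
  (−½·δw/w)² = (-0.5×0.109)² = 0.00297;  (1·δz/z)² = (1×0.0640)² = 0.00410;  (-2·δb/b)² = (-2×0.00851)² = 0.000289;  (2·δr/r)² = (2×0.00941)² = 0.000354
δQ/Q = √(0.00771) = 0.0878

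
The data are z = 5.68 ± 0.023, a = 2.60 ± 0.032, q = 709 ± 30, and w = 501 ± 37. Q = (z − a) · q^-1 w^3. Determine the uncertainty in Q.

1.23e+05

Let u = z − a = 3.08. δu = √(δz² + δa²) = √(0.000529 + 0.00102) = 0.0394, so δu/u = 0.0128.
Q is then a monomial in u, q, w:
δQ/Q = √((δu/u)² + (-1·δq/q)² + (3·δw/w)²) = √(0.000164 + 0.00179 + 0.0491) = 0.226
Q = 5.46e+05, so δQ = 0.226 × 5.46e+05 = 1.23e+05.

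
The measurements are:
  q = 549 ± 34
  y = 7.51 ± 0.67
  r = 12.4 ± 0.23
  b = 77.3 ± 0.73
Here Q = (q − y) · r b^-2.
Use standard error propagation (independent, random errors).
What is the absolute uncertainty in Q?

0.0766

Let u = q − y = 541. δu = √(δq² + δy²) = √(1160 + 0.449) = 34.0, so δu/u = 0.0628.
Q is then a monomial in u, r, b:
δQ/Q = √((δu/u)² + (1·δr/r)² + (-2·δb/b)²) = √(0.00394 + 0.000344 + 0.000357) = 0.0682
Q = 1.12, so δQ = 0.0682 × 1.12 = 0.0766.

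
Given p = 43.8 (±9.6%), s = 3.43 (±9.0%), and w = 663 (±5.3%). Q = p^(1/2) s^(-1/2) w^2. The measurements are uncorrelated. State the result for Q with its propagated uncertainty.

Products/powers → add relative errors in quadrature, weighted by exponent:
  (½·δp/p)² = (0.5×0.0960)² = 0.00230;  (−½·δs/s)² = (-0.5×0.0900)² = 0.00203;  (2·δw/w)² = (2×0.0530)² = 0.0112
δQ/Q = √(0.0156) = 0.125
Q = 1.57e+06, so δQ = 0.125 × 1.57e+06 = 1.96e+05.

(1.57 ± 0.196) × 10^6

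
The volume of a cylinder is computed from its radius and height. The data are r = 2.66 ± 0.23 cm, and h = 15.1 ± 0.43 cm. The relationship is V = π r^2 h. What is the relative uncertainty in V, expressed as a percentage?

17.5%

V is a product of powers, so relative uncertainties combine in quadrature:
  (2·δr/r)² = (2×0.0865)² = 0.0299;  (1·δh/h)² = (1×0.0285)² = 0.000811
δV/V = √(0.0307) = 0.175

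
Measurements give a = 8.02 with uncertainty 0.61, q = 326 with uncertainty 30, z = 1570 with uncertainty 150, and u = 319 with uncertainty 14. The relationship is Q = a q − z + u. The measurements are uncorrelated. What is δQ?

347

Let p = a·q = 2610. δp/p = √((1·δa/a)² + (1·δq/q)²) = √(0.00579 + 0.00847) = 0.119, so δp = 312.
Q = p − z + u: δQ = √(δp² + δz² + δu²) = √(97400 + 22500 + 196) = 347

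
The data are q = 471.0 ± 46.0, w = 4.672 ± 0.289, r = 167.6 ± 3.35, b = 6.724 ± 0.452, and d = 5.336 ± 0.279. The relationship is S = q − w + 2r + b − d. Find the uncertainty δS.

Sums and differences: (δS)² = Σ (cᵢ δxᵢ)².
  (δq)² = 2120;  (δw)² = 0.0835;  (2·δr)² = 44.9;  (δb)² = 0.204;  (δd)² = 0.0778
δS = √(2160) = 46.5

46.5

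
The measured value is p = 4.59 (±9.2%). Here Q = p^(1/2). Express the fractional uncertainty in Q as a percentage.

4.60%

Each factor contributes (exponent × relative error)² to (δQ/Q)²:
  (½·δp/p)² = (0.5×0.0920)² = 0.00212
δQ/Q = √(0.00212) = 0.0460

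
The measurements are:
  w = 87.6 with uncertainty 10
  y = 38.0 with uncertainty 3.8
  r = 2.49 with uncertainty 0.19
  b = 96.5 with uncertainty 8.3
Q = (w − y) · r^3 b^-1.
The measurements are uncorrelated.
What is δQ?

Let u = w − y = 49.6. δu = √(δw² + δy²) = √(100 + 14.4) = 10.7, so δu/u = 0.216.
Q is then a monomial in u, r, b:
δQ/Q = √((δu/u)² + (3·δr/r)² + (-1·δb/b)²) = √(0.0465 + 0.0524 + 0.00740) = 0.326
Q = 7.94, so δQ = 0.326 × 7.94 = 2.59.

2.59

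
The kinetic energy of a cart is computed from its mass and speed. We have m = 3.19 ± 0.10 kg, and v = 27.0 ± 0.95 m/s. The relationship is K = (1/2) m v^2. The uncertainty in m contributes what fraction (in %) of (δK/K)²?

16.6%

(δK/K)² = (1·δm/m)² + (2·δv/v)²
  m term: (1×0.0313)² = 0.000983
  v term: (2×0.0352)² = 0.00495
Total = 0.00593. Share from m = 0.000983/0.00593 = 0.166.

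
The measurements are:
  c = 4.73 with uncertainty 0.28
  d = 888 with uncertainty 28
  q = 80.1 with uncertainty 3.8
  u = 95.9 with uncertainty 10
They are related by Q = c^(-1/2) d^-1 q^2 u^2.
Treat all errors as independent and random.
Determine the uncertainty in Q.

For a monomial Q ∝ c^(-1/2), d^-1, q^2, u^2, fractional errors add in quadrature:
  (−½·δc/c)² = (-0.5×0.0592)² = 0.000876;  (-1·δd/d)² = (-1×0.0315)² = 0.000994;  (2·δq/q)² = (2×0.0474)² = 0.00900;  (2·δu/u)² = (2×0.104)² = 0.0435
δQ/Q = √(0.0544) = 0.233
Q = 30600, so δQ = 0.233 × 30600 = 7120.

7120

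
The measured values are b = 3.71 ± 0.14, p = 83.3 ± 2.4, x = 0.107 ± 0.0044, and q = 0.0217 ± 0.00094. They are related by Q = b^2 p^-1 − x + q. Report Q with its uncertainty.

0.0799 ± 0.0141

Let w = b^2·p^-1 = 0.165. δw/w = √((2·δb/b)² + (-1·δp/p)²) = √(0.00570 + 0.000830) = 0.0808, so δw = 0.0133.
Q = w − x + q: δQ = √(δw² + δx² + δq²) = √(0.000178 + 1.94e-05 + 8.84e-07) = 0.0141
Q = 0.0799.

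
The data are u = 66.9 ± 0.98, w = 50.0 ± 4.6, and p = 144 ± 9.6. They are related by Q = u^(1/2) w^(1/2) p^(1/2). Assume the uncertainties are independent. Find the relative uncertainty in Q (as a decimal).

0.0573

Relative error in a monomial: (δQ/Q)² = Σ (nᵢ · δxᵢ/xᵢ)².
  (½·δu/u)² = (0.5×0.0146)² = 5.36e-05;  (½·δw/w)² = (0.5×0.0920)² = 0.00212;  (½·δp/p)² = (0.5×0.0667)² = 0.00111
δQ/Q = √(0.00328) = 0.0573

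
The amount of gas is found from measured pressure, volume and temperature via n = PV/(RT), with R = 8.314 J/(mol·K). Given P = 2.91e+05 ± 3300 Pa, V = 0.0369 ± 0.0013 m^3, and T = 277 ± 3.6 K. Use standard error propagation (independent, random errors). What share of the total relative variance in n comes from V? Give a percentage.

(δn/n)² = (1·δP/P)² + (1·δV/V)² + (-1·δT/T)²
  P term: (1×0.0113)² = 0.000129
  V term: (1×0.0352)² = 0.00124
  T term: (-1×0.0130)² = 0.000169
Total = 0.00154. Share from V = 0.00124/0.00154 = 0.807.

80.7%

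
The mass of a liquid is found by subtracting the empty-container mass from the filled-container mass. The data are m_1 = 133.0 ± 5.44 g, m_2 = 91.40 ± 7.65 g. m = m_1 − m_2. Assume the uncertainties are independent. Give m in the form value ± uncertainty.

41.60 ± 9.39 g

Each term contributes (cᵢ δxᵢ)² to (δm)²:
  (δm_1)² = 29.6;  (δm_2)² = 58.5
δm = √(88.1) = 9.39 g
m = 41.60 g.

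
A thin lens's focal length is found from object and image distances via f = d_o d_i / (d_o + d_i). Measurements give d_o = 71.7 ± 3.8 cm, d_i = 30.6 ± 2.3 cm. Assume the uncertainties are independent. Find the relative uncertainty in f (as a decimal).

0.0550

∂f/∂d_o = (d_i/(d_o+d_i))² = 0.0895;  ∂f/∂d_i = (d_o/(d_o+d_i))² = 0.491
δf = √((∂f/∂d_o · δd_o)² + (∂f/∂d_i · δd_i)²) = √(0.116 + 1.28) = 1.18 cm
f = 21.4 cm, so δf/f = 1.18/21.4 = 0.0550.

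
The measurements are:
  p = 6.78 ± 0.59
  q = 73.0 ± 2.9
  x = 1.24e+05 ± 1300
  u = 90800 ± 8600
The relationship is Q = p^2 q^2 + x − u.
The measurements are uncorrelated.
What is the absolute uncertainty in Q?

Let w = p^2·q^2 = 2.45e+05. δw/w = √((2·δp/p)² + (2·δq/q)²) = √(0.0303 + 0.00631) = 0.191, so δw = 46900.
Q = w + x − u: δQ = √(δw² + δx² + δu²) = √(2.2e+09 + 1.69e+06 + 7.4e+07) = 47700

47700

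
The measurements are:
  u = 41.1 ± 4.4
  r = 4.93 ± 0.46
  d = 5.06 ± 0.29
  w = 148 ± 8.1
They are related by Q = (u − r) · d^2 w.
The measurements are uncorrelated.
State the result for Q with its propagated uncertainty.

(1.37 ± 0.242) × 10^5

Let h = u − r = 36.2. δh = √(δu² + δr²) = √(19.4 + 0.212) = 4.42, so δh/h = 0.122.
Q is then a monomial in h, d, w:
δQ/Q = √((δh/h)² + (2·δd/d)² + (1·δw/w)²) = √(0.0150 + 0.0131 + 0.00300) = 0.176
Q = 1.37e+05, so δQ = 0.176 × 1.37e+05 = 24200.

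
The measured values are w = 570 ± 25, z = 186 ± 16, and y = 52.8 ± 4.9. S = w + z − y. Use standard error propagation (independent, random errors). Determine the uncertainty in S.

30.1

Absolute uncertainties add in quadrature for a linear combination:
  (δw)² = 625;  (δz)² = 256;  (δy)² = 24.0
δS = √(905) = 30.1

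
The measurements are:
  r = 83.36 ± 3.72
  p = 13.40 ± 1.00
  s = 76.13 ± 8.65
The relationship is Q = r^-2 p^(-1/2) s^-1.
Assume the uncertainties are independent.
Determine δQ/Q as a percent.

For a monomial Q ∝ r^-2, p^(-1/2), s^-1, fractional errors add in quadrature:
  (-2·δr/r)² = (-2×0.0446)² = 0.00797;  (−½·δp/p)² = (-0.5×0.0746)² = 0.00139;  (-1·δs/s)² = (-1×0.114)² = 0.0129
δQ/Q = √(0.0223) = 0.149

14.9%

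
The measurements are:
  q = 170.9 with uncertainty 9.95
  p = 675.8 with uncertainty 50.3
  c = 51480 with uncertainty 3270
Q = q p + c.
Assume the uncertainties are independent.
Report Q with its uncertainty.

Let w = q·p = 115500. δw/w = √((1·δq/q)² + (1·δp/p)²) = √(0.00339 + 0.00554) = 0.0945, so δw = 10900.
Q = w + c: δQ = √(δw² + δc²) = √(1.19e+08 + 1.07e+07) = 11400
Q = 167000.

167000 ± 11400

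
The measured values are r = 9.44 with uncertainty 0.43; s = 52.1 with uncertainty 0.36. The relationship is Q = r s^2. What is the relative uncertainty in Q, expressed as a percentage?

For a monomial Q ∝ r, s^2, fractional errors add in quadrature:
  (1·δr/r)² = (1×0.0456)² = 0.00207;  (2·δs/s)² = (2×0.00691)² = 0.000191
δQ/Q = √(0.00227) = 0.0476

4.76%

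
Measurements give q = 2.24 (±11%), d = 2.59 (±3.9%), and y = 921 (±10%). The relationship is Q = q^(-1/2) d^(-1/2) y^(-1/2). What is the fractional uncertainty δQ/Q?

0.0768

Products/powers → add relative errors in quadrature, weighted by exponent:
  (−½·δq/q)² = (-0.5×0.110)² = 0.00302;  (−½·δd/d)² = (-0.5×0.0390)² = 0.000380;  (−½·δy/y)² = (-0.5×0.100)² = 0.00250
δQ/Q = √(0.00591) = 0.0768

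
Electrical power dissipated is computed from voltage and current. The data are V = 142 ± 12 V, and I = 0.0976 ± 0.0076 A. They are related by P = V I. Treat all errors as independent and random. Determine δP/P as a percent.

Since P is a product/quotient, work with relative uncertainties:
  (1·δV/V)² = (1×0.0845)² = 0.00714;  (1·δI/I)² = (1×0.0779)² = 0.00606
δP/P = √(0.0132) = 0.115

11.5%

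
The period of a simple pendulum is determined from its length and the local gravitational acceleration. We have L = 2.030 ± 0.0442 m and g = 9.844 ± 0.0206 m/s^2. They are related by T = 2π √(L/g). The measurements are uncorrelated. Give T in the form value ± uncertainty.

T is a product of powers, so relative uncertainties combine in quadrature:
  (½·δL/L)² = (0.5×0.0218)² = 0.000119;  (−½·δg/g)² = (-0.5×0.00209)² = 1.09e-06
δT/T = √(0.000120) = 0.0109
T = 2.853 s, so δT = 0.0109 × 2.853 = 0.0312 s.

2.853 ± 0.0312 s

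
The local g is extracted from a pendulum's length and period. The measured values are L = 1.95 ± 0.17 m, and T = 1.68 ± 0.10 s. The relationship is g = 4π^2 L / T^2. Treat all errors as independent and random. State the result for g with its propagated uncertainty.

27.3 ± 4.02 m/s^2

Each factor contributes (exponent × relative error)² to (δg/g)²:
  (1·δL/L)² = (1×0.0872)² = 0.00760;  (-2·δT/T)² = (-2×0.0595)² = 0.0142
δg/g = √(0.0218) = 0.148
g = 27.3 m/s^2, so δg = 0.148 × 27.3 = 4.02 m/s^2.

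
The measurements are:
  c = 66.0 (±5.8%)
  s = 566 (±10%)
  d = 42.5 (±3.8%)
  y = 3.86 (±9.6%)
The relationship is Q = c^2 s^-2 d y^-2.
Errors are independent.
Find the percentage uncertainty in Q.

Since Q is a product/quotient, work with relative uncertainties:
  (2·δc/c)² = (2×0.0580)² = 0.0135;  (-2·δs/s)² = (-2×0.100)² = 0.0400;  (1·δd/d)² = (1×0.0380)² = 0.00144;  (-2·δy/y)² = (-2×0.0960)² = 0.0369
δQ/Q = √(0.0918) = 0.303

30.3%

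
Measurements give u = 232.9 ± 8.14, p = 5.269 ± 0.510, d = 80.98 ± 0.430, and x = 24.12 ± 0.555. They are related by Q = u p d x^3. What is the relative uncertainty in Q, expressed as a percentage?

12.4%

Each factor contributes (exponent × relative error)² to (δQ/Q)²:
  (1·δu/u)² = (1×0.0350)² = 0.00122;  (1·δp/p)² = (1×0.0968)² = 0.00937;  (1·δd/d)² = (1×0.00531)² = 2.82e-05;  (3·δx/x)² = (3×0.0230)² = 0.00477
δQ/Q = √(0.0154) = 0.124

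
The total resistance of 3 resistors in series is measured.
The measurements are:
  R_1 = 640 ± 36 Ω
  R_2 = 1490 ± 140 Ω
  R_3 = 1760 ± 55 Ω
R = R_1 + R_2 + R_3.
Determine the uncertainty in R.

R is a linear combination, so absolute uncertainties add in quadrature:
  (δR_1)² = 1300;  (δR_2)² = 19600;  (δR_3)² = 3020
δR = √(23900) = 155 Ω

155 Ω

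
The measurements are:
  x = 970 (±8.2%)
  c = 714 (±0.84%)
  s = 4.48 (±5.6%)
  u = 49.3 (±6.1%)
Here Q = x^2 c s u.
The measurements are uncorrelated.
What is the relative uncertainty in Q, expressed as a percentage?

Since Q is a product/quotient, work with relative uncertainties:
  (2·δx/x)² = (2×0.0820)² = 0.0269;  (1·δc/c)² = (1×0.00840)² = 7.06e-05;  (1·δs/s)² = (1×0.0560)² = 0.00314;  (1·δu/u)² = (1×0.0610)² = 0.00372
δQ/Q = √(0.0338) = 0.184

18.4%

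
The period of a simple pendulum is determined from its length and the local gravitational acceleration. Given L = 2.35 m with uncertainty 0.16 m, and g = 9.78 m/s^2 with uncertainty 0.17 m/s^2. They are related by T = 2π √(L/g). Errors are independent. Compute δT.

0.108 s

Relative error in a monomial: (δT/T)² = Σ (nᵢ · δxᵢ/xᵢ)².
  (½·δL/L)² = (0.5×0.0681)² = 0.00116;  (−½·δg/g)² = (-0.5×0.0174)² = 7.55e-05
δT/T = √(0.00123) = 0.0351
T = 3.08 s, so δT = 0.0351 × 3.08 = 0.108 s.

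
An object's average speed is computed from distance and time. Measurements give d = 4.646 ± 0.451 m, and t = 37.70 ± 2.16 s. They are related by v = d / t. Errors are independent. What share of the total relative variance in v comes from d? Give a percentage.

(δv/v)² = (1·δd/d)² + (-1·δt/t)²
  d term: (1×0.0971)² = 0.00942
  t term: (-1×0.0573)² = 0.00328
Total = 0.0127. Share from d = 0.00942/0.0127 = 0.742.

74.2%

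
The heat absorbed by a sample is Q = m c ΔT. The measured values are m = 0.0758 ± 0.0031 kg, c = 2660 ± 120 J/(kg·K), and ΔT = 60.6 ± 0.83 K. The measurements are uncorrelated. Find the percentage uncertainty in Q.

Products/powers → add relative errors in quadrature, weighted by exponent:
  (1·δm/m)² = (1×0.0409)² = 0.00167;  (1·δc/c)² = (1×0.0451)² = 0.00204;  (1·δΔT/ΔT)² = (1×0.0137)² = 0.000188
δQ/Q = √(0.00390) = 0.0624

6.24%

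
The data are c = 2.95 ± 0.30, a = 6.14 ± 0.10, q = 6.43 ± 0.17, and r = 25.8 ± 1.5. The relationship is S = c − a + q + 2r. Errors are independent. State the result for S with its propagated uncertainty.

Sums and differences: (δS)² = Σ (cᵢ δxᵢ)².
  (δc)² = 0.0900;  (δa)² = 0.0100;  (δq)² = 0.0289;  (2·δr)² = 9.00
δS = √(9.13) = 3.02
S = 54.8.

54.8 ± 3.02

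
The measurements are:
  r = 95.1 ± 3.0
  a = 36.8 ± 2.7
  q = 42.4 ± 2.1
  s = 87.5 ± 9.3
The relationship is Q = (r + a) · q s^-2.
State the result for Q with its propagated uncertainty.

0.730 ± 0.161

Let u = r + a = 132. δu = √(δr² + δa²) = √(9.00 + 7.29) = 4.04, so δu/u = 0.0306.
Q is then a monomial in u, q, s:
δQ/Q = √((δu/u)² + (1·δq/q)² + (-2·δs/s)²) = √(0.000936 + 0.00245 + 0.0452) = 0.220
Q = 0.730, so δQ = 0.220 × 0.730 = 0.161.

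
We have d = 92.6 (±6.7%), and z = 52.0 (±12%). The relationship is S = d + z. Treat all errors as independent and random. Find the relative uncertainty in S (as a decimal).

0.0609

S is a linear combination, so absolute uncertainties add in quadrature:
  (δd)² = 38.5;  (δz)² = 38.9
δS = √(77.4) = 8.80
S = 145, so δS/S = 8.80/145 = 0.0609.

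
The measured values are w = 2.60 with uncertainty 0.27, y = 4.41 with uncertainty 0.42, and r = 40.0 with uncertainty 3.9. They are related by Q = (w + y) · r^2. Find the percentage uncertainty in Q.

Let u = w + y = 7.01. δu = √(δw² + δy²) = √(0.0729 + 0.176) = 0.499, so δu/u = 0.0712.
Q is then a monomial in u, r:
δQ/Q = √((δu/u)² + (2·δr/r)²) = √(0.00507 + 0.0380) = 0.208

20.8%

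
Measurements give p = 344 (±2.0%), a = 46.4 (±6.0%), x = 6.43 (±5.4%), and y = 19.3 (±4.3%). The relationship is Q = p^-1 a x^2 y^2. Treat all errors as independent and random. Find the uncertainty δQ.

315

Q is a product of powers, so relative uncertainties combine in quadrature:
  (-1·δp/p)² = (-1×0.0200)² = 0.000400;  (1·δa/a)² = (1×0.0600)² = 0.00360;  (2·δx/x)² = (2×0.0540)² = 0.0117;  (2·δy/y)² = (2×0.0430)² = 0.00740
δQ/Q = √(0.0231) = 0.152
Q = 2080, so δQ = 0.152 × 2080 = 315.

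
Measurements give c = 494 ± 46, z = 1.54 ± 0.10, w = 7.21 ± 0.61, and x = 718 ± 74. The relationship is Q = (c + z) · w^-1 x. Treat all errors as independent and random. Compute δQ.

8020

Let u = c + z = 496. δu = √(δc² + δz²) = √(2120 + 0.0100) = 46.0, so δu/u = 0.0928.
Q is then a monomial in u, w, x:
δQ/Q = √((δu/u)² + (-1·δw/w)² + (1·δx/x)²) = √(0.00862 + 0.00716 + 0.0106) = 0.162
Q = 49300, so δQ = 0.162 × 49300 = 8020.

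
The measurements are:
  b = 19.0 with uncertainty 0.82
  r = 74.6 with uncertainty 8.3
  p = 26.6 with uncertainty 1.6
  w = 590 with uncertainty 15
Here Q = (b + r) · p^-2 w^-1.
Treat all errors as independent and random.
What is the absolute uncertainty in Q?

3.4e-05

Let u = b + r = 93.6. δu = √(δb² + δr²) = √(0.672 + 68.9) = 8.34, so δu/u = 0.0891.
Q is then a monomial in u, p, w:
δQ/Q = √((δu/u)² + (-2·δp/p)² + (-1·δw/w)²) = √(0.00794 + 0.0145 + 0.000646) = 0.152
Q = 0.000224, so δQ = 0.152 × 0.000224 = 3.4e-05.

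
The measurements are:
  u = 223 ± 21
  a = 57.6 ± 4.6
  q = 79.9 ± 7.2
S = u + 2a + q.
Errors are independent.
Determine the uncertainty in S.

S is a linear combination, so absolute uncertainties add in quadrature:
  (δu)² = 441;  (2·δa)² = 84.6;  (δq)² = 51.8
δS = √(577) = 24.0

24.0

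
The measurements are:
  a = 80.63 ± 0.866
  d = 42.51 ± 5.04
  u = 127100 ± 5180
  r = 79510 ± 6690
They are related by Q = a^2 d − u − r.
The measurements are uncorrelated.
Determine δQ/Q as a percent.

Let p = a^2·d = 276400. δp/p = √((2·δa/a)² + (1·δd/d)²) = √(0.000461 + 0.0141) = 0.120, so δp = 33300.
Q = p − u − r: δQ = √(δp² + δu² + δr²) = √(1.11e+09 + 2.68e+07 + 4.48e+07) = 34400
Q = 69760, so δQ/Q = 34400/69760 = 0.493.

49.3%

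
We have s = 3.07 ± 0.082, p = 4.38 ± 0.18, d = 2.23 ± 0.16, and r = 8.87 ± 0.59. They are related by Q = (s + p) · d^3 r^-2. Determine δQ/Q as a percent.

Let u = s + p = 7.45. δu = √(δs² + δp²) = √(0.00672 + 0.0324) = 0.198, so δu/u = 0.0266.
Q is then a monomial in u, d, r:
δQ/Q = √((δu/u)² + (3·δd/d)² + (-2·δr/r)²) = √(0.000705 + 0.0463 + 0.0177) = 0.254

25.4%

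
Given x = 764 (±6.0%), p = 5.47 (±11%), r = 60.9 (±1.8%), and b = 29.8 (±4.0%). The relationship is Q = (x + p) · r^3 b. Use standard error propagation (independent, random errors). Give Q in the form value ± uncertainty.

Let u = x + p = 769. δu = √(δx² + δp²) = √(2100 + 0.362) = 45.8, so δu/u = 0.0596.
Q is then a monomial in u, r, b:
δQ/Q = √((δu/u)² + (3·δr/r)² + (1·δb/b)²) = √(0.00355 + 0.00292 + 0.00160) = 0.0898
Q = 5.18e+09, so δQ = 0.0898 × 5.18e+09 = 4.65e+08.

(5.18 ± 0.465) × 10^9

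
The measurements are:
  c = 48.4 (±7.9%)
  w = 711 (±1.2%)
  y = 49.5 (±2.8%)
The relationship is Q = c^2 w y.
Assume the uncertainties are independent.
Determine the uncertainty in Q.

Since Q is a product/quotient, work with relative uncertainties:
  (2·δc/c)² = (2×0.0790)² = 0.0250;  (1·δw/w)² = (1×0.0120)² = 0.000144;  (1·δy/y)² = (1×0.0280)² = 0.000784
δQ/Q = √(0.0259) = 0.161
Q = 8.24e+07, so δQ = 0.161 × 8.24e+07 = 1.33e+07.

1.33e+07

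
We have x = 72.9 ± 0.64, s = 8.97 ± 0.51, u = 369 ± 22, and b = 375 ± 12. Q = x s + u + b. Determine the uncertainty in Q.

Let p = x·s = 654. δp/p = √((1·δx/x)² + (1·δs/s)²) = √(7.71e-05 + 0.00323) = 0.0575, so δp = 37.6.
Q = p + u + b: δQ = √(δp² + δu² + δb²) = √(1420 + 484 + 144) = 45.2

45.2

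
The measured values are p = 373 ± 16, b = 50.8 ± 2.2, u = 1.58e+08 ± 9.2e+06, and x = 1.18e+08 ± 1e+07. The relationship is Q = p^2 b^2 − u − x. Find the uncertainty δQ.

4.58e+07

Let w = p^2·b^2 = 3.59e+08. δw/w = √((2·δp/p)² + (2·δb/b)²) = √(0.00736 + 0.00750) = 0.122, so δw = 4.38e+07.
Q = w − u − x: δQ = √(δw² + δu² + δx²) = √(1.92e+15 + 8.46e+13 + 1e+14) = 4.58e+07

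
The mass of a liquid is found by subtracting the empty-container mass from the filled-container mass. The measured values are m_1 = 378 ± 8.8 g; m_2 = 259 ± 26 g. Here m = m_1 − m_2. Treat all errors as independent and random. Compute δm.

m is a linear combination, so absolute uncertainties add in quadrature:
  (δm_1)² = 77.4;  (δm_2)² = 676
δm = √(753) = 27.4 g

27.4 g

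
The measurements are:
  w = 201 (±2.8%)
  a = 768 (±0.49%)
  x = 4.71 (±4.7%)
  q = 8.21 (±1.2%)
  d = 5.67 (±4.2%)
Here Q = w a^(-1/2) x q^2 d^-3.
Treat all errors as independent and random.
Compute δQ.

Since Q is a product/quotient, work with relative uncertainties:
  (1·δw/w)² = (1×0.0280)² = 0.000784;  (−½·δa/a)² = (-0.5×0.00490)² = 6e-06;  (1·δx/x)² = (1×0.0470)² = 0.00221;  (2·δq/q)² = (2×0.0120)² = 0.000576;  (-3·δd/d)² = (-3×0.0420)² = 0.0159
δQ/Q = √(0.0195) = 0.139
Q = 12.6, so δQ = 0.139 × 12.6 = 1.76.

1.76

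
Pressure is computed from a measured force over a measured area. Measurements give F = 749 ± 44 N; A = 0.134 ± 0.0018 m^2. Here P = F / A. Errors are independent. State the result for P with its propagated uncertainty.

P is a product of powers, so relative uncertainties combine in quadrature:
  (1·δF/F)² = (1×0.0587)² = 0.00345;  (-1·δA/A)² = (-1×0.0134)² = 0.000180
δP/P = √(0.00363) = 0.0603
P = 5590 Pa, so δP = 0.0603 × 5590 = 337 Pa.

5590 ± 337 Pa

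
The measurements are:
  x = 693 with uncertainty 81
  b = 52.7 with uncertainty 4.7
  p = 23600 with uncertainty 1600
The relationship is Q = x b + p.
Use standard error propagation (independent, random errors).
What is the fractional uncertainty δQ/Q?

Let w = x·b = 36500. δw/w = √((1·δx/x)² + (1·δb/b)²) = √(0.0137 + 0.00795) = 0.147, so δw = 5370.
Q = w + p: δQ = √(δw² + δp²) = √(2.88e+07 + 2.56e+06) = 5600
Q = 60100, so δQ/Q = 5600/60100 = 0.0932.

0.0932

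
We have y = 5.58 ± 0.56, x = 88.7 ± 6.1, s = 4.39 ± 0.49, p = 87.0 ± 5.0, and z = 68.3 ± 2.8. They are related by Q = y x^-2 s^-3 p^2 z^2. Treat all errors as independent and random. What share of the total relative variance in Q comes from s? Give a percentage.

69.6%

(δQ/Q)² = (1·δy/y)² + (-2·δx/x)² + (-3·δs/s)² + (2·δp/p)² + (2·δz/z)²
  y term: (1×0.100)² = 0.0101
  x term: (-2×0.0688)² = 0.0189
  s term: (-3×0.112)² = 0.112
  p term: (2×0.0575)² = 0.0132
  z term: (2×0.0410)² = 0.00672
Total = 0.161. Share from s = 0.112/0.161 = 0.696.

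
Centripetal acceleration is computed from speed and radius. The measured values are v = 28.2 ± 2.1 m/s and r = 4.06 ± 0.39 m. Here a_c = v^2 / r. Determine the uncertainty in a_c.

34.7 m/s^2

Products/powers → add relative errors in quadrature, weighted by exponent:
  (2·δv/v)² = (2×0.0745)² = 0.0222;  (-1·δr/r)² = (-1×0.0961)² = 0.00923
δa_c/a_c = √(0.0314) = 0.177
a_c = 196 m/s^2, so δa_c = 0.177 × 196 = 34.7 m/s^2.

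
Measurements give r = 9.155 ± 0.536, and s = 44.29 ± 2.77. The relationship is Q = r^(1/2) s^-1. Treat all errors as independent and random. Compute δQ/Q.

Since Q is a product/quotient, work with relative uncertainties:
  (½·δr/r)² = (0.5×0.0585)² = 0.000857;  (-1·δs/s)² = (-1×0.0625)² = 0.00391
δQ/Q = √(0.00477) = 0.0691

0.0691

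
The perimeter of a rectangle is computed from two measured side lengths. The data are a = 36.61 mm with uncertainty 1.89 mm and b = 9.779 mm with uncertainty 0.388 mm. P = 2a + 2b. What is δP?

Absolute uncertainties add in quadrature for a linear combination:
  (2·δa)² = 14.3;  (2·δb)² = 0.602
δP = √(14.9) = 3.86 mm

3.86 mm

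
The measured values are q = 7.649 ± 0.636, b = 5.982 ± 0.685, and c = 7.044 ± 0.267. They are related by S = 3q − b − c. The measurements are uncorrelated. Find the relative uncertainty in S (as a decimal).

For a sum/difference, combine absolute errors in quadrature:
  (3·δq)² = 3.64;  (δb)² = 0.469;  (δc)² = 0.0713
δS = √(4.18) = 2.04
S = 9.921, so δS/S = 2.04/9.921 = 0.206.

0.206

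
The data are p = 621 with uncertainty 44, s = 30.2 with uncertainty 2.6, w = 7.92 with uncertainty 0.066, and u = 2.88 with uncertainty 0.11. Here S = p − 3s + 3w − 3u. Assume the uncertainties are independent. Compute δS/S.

Each term contributes (cᵢ δxᵢ)² to (δS)²:
  (δp)² = 1940;  (3·δs)² = 60.8;  (3·δw)² = 0.0392;  (3·δu)² = 0.109
δS = √(2000) = 44.7
S = 546, so δS/S = 44.7/546 = 0.0819.

0.0819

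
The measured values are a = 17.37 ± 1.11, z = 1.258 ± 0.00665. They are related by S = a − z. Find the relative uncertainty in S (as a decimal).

0.0689

Each term contributes (cᵢ δxᵢ)² to (δS)²:
  (δa)² = 1.23;  (δz)² = 4.42e-05
δS = √(1.23) = 1.11
S = 16.11, so δS/S = 1.11/16.11 = 0.0689.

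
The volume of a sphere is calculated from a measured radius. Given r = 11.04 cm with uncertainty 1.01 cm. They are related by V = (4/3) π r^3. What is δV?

1550 cm^3

V ∝ r^3, so δV/V = |3| · δr/r = 3 × 0.0915 = 0.274.
V = 5636 cm^3, so δV = 0.274 × 5636 = 1550 cm^3.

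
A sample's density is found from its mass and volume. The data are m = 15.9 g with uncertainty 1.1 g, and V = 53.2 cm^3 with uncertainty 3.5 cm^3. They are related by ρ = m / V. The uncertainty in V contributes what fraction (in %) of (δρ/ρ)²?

47.5%

(δρ/ρ)² = (1·δm/m)² + (-1·δV/V)²
  m term: (1×0.0692)² = 0.00479
  V term: (-1×0.0658)² = 0.00433
Total = 0.00911. Share from V = 0.00433/0.00911 = 0.475.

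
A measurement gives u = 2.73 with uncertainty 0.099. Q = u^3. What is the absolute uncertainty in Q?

Q ∝ u^3, so δQ/Q = |3| · δu/u = 3 × 0.0363 = 0.109.
Q = 20.3, so δQ = 0.109 × 20.3 = 2.21.

2.21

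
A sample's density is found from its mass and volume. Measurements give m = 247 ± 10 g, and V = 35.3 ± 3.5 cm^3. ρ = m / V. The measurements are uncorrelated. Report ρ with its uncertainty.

7.00 ± 0.749 g/cm^3

For a monomial ρ ∝ m, V^-1, fractional errors add in quadrature:
  (1·δm/m)² = (1×0.0405)² = 0.00164;  (-1·δV/V)² = (-1×0.0992)² = 0.00983
δρ/ρ = √(0.0115) = 0.107
ρ = 7.00 g/cm^3, so δρ = 0.107 × 7.00 = 0.749 g/cm^3.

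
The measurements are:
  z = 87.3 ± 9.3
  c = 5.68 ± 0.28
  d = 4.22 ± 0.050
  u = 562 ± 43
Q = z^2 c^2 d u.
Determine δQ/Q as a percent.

Each factor contributes (exponent × relative error)² to (δQ/Q)²:
  (2·δz/z)² = (2×0.107)² = 0.0454;  (2·δc/c)² = (2×0.0493)² = 0.00972;  (1·δd/d)² = (1×0.0118)² = 0.000140;  (1·δu/u)² = (1×0.0765)² = 0.00585
δQ/Q = √(0.0611) = 0.247

24.7%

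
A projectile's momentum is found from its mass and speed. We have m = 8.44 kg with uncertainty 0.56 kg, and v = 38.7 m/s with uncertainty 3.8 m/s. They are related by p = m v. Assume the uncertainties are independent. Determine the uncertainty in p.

38.7 kg·m/s

Each factor contributes (exponent × relative error)² to (δp/p)²:
  (1·δm/m)² = (1×0.0664)² = 0.00440;  (1·δv/v)² = (1×0.0982)² = 0.00964
δp/p = √(0.0140) = 0.119
p = 327 kg·m/s, so δp = 0.119 × 327 = 38.7 kg·m/s.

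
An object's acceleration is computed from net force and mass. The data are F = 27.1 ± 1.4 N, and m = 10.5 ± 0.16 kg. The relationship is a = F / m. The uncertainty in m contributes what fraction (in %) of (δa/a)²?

8.00%

(δa/a)² = (1·δF/F)² + (-1·δm/m)²
  F term: (1×0.0517)² = 0.00267
  m term: (-1×0.0152)² = 0.000232
Total = 0.00290. Share from m = 0.000232/0.00290 = 0.0800.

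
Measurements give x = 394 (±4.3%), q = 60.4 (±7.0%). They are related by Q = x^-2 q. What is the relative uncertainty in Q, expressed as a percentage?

For a monomial Q ∝ x^-2, q, fractional errors add in quadrature:
  (-2·δx/x)² = (-2×0.0430)² = 0.00740;  (1·δq/q)² = (1×0.0700)² = 0.00490
δQ/Q = √(0.0123) = 0.111

11.1%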